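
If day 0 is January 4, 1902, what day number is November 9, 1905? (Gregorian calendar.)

1405

Jan 4, 1902 → Jan 4, 1903: 365 days.
Jan 4, 1903 → Jan 4, 1904: 365 days.
Jan 4, 1904 → Jan 4, 1905: 366 days (Feb 29, 1904 is in that span).
Jan 4, 1905 → Feb 4, 1905: 31 days (January has 31).
Feb 4, 1905 → Mar 4, 1905: 28 days (February has 28).
Mar 4, 1905 → Apr 4, 1905: 31 days (March has 31).
Apr 4, 1905 → May 4, 1905: 30 days (April has 30).
May 4, 1905 → Jun 4, 1905: 31 days (May has 31).
Jun 4, 1905 → Jul 4, 1905: 30 days (June has 30).
Jul 4, 1905 → Aug 4, 1905: 31 days (July has 31).
Aug 4, 1905 → Sep 4, 1905: 31 days (August has 31).
Sep 4, 1905 → Oct 4, 1905: 30 days (September has 30).
Oct 4, 1905 → Nov 4, 1905: 31 days (October has 31).
Nov 4, 1905 → Nov 9, 1905: 5 days.
Total: 1405 days.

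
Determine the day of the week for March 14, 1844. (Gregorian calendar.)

Thursday

Doomsday rule: the anchor day for the 1800s is Friday. For year 44: 44÷12 = 3 r 8, and 8÷4 = 2, so 3+8+2 = 13.
Friday + 13 ≡ Thursday — that's 1844's doomsday.
In March the doomsday date is Mar 14.
Mar 14 is the doomsday itself: Thursday.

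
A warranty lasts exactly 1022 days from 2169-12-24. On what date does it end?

October 11, 2172

+365 (one year) → Dec 24, 2170 (657 left).
+365 (one year) → Dec 24, 2171 (292 left).
Dec has 31 days: +8 → Jan 1, 2172 (284 left).
Jan has 31 days: +31 → Feb 1, 2172 (253 left).
Feb has 29 days: +29 → Mar 1, 2172 (224 left).
Mar has 31 days: +31 → Apr 1, 2172 (193 left).
Apr has 30 days: +30 → May 1, 2172 (163 left).
May has 31 days: +31 → Jun 1, 2172 (132 left).
Jun has 30 days: +30 → Jul 1, 2172 (102 left).
Jul has 31 days: +31 → Aug 1, 2172 (71 left).
Aug has 31 days: +31 → Sep 1, 2172 (40 left).
Sep has 30 days: +30 → Oct 1, 2172 (10 left).
+10 → Oct 11, 2172.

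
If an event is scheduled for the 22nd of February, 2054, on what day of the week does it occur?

Doomsday rule: the anchor day for the 2000s is Tuesday. For year 54: 54÷12 = 4 r 6, and 6÷4 = 1, so 4+6+1 = 11.
Tuesday + 11 ≡ Saturday — that's 2054's doomsday.
In February the doomsday date is Feb 28 (2054 is not a leap year).
Feb 22 is 6 days before Feb 28; 6 mod 7 = 6, so Saturday − 6 = Sunday.

Sunday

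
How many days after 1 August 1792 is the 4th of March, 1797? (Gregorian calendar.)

1676

Aug 1, 1792 → Aug 1, 1793: 365 days.
Aug 1, 1793 → Aug 1, 1794: 365 days.
Aug 1, 1794 → Aug 1, 1795: 365 days.
Aug 1, 1795 → Aug 1, 1796: 366 days (Feb 29, 1796 is in that span).
Aug 1, 1796 → Sep 1, 1796: 31 days (August has 31).
Sep 1, 1796 → Oct 1, 1796: 30 days (September has 30).
Oct 1, 1796 → Nov 1, 1796: 31 days (October has 31).
Nov 1, 1796 → Dec 1, 1796: 30 days (November has 30).
Dec 1, 1796 → Jan 1, 1797: 31 days (December has 31).
Jan 1, 1797 → Feb 1, 1797: 31 days (January has 31).
Feb 1, 1797 → Mar 1, 1797: 28 days (February has 28).
Mar 1, 1797 → Mar 4, 1797: 3 days.
Total: 1676 days.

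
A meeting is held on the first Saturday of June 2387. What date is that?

June 1, 2387 is a Monday.
The first Saturday is therefore June 6 (5 days later).

June 6, 2387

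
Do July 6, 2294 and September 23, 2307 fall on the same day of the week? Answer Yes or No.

From Jul 6, 2294 to Sep 23, 2307 is 4826 days.
4826 mod 7 = 3, so they are different weekdays.
(Jul 6, 2294 is a Friday; Sep 23, 2307 is a Monday.)

No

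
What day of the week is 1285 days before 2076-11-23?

Thursday

First find the weekday of Nov 23, 2076. Doomsday rule: the anchor day for the 2000s is Tuesday. For year 76: 76÷12 = 6 r 4, and 4÷4 = 1, so 6+4+1 = 11.
Tuesday + 11 ≡ Saturday — that's 2076's doomsday.
In November the doomsday date is Nov 7.
Nov 23 is 16 days after Nov 7; 16 mod 7 = 2, so Saturday + 2 = Monday.
1285 mod 7 = 4, so 1285 days before a Monday is Monday − 4 = Thursday.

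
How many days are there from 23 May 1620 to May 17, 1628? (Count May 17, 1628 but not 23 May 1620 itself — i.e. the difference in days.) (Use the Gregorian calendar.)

2916

May 23, 1620 → May 23, 1621: 365 days.
May 23, 1621 → May 23, 1622: 365 days.
May 23, 1622 → May 23, 1623: 365 days.
May 23, 1623 → May 23, 1624: 366 days (Feb 29, 1624 is in that span).
May 23, 1624 → May 23, 1625: 365 days.
May 23, 1625 → May 23, 1626: 365 days.
May 23, 1626 → May 23, 1627: 365 days.
May 23, 1627 → Jun 23, 1627: 31 days (May has 31).
Jun 23, 1627 → Jul 23, 1627: 30 days (June has 30).
Jul 23, 1627 → Aug 23, 1627: 31 days (July has 31).
Aug 23, 1627 → Sep 23, 1627: 31 days (August has 31).
Sep 23, 1627 → Oct 23, 1627: 30 days (September has 30).
Oct 23, 1627 → Nov 23, 1627: 31 days (October has 31).
Nov 23, 1627 → Dec 23, 1627: 30 days (November has 30).
Dec 23, 1627 → Jan 23, 1628: 31 days (December has 31).
Jan 23, 1628 → Feb 23, 1628: 31 days (January has 31).
Feb 23, 1628 → Mar 23, 1628: 29 days (February has 29).
Mar 23, 1628 → Apr 23, 1628: 31 days (March has 31).
Apr 23, 1628 → May 17, 1628: 24 days.
Total: 2916 days.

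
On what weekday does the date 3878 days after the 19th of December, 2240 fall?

Dec 19, 2240 is a Saturday.
3878 mod 7 = 0, so 3878 days after a Saturday is Saturday + 0 = Saturday.

Saturday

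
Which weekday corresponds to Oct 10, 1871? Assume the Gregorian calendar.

Doomsday rule: the anchor day for the 1800s is Friday. For year 71: 71÷12 = 5 r 11, and 11÷4 = 2, so 5+11+2 = 18.
Friday + 18 ≡ Tuesday — that's 1871's doomsday.
In October the doomsday date is Oct 10.
Oct 10 is the doomsday itself: Tuesday.

Tuesday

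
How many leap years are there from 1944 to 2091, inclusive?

37

Multiples of 4 in [1944,2091]: 37.
Of those, multiples of 100: 1 (not leap unless ÷400).
Multiples of 400: 1.
Leap years = 37 − 1 + 1 = 37.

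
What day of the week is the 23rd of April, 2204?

Doomsday rule: the anchor day for the 2200s is Friday. For year 04: 4÷12 = 0 r 4, and 4÷4 = 1, so 0+4+1 = 5.
Friday + 5 ≡ Wednesday — that's 2204's doomsday.
In April the doomsday date is Apr 4.
Apr 23 is 19 days after Apr 4; 19 mod 7 = 5, so Wednesday + 5 = Monday.

Monday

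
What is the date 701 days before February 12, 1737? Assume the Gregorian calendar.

March 14, 1735

−366 (one year; includes Feb 29, 1736) → Feb 12, 1736 (335 left).
−12 → Jan 31, 1736 (end of Jan, 31 days; 323 left).
−31 → Dec 31, 1735 (end of Dec, 31 days; 292 left).
−31 → Nov 30, 1735 (end of Nov, 30 days; 261 left).
−30 → Oct 31, 1735 (end of Oct, 31 days; 231 left).
−31 → Sep 30, 1735 (end of Sep, 30 days; 200 left).
−30 → Aug 31, 1735 (end of Aug, 31 days; 170 left).
−31 → Jul 31, 1735 (end of Jul, 31 days; 139 left).
−31 → Jun 30, 1735 (end of Jun, 30 days; 108 left).
−30 → May 31, 1735 (end of May, 31 days; 78 left).
−31 → Apr 30, 1735 (end of Apr, 30 days; 47 left).
−30 → Mar 31, 1735 (end of Mar, 31 days; 17 left).
−17 → Mar 14, 1735.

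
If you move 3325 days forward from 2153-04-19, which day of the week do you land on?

Thursday

First find the weekday of Apr 19, 2153. Doomsday rule: the anchor day for the 2100s is Sunday. For year 53: 53÷12 = 4 r 5, and 5÷4 = 1, so 4+5+1 = 10.
Sunday + 10 ≡ Wednesday — that's 2153's doomsday.
In April the doomsday date is Apr 4.
Apr 19 is 15 days after Apr 4; 15 mod 7 = 1, so Wednesday + 1 = Thursday.
3325 mod 7 = 0, so 3325 days after a Thursday is Thursday + 0 = Thursday.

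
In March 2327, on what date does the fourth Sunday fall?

March 1, 2327 is a Tuesday.
The first Sunday is therefore March 6 (5 days later).
The fourth Sunday is 6 + 3×7 = March 27.

March 27, 2327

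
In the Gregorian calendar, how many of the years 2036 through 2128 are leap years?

Multiples of 4 in [2036,2128]: 24.
Of those, multiples of 100: 1 (not leap unless ÷400).
Multiples of 400: 0.
Leap years = 24 − 1 + 0 = 23.

23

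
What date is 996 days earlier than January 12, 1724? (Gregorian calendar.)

April 21, 1721

−365 (one year) → Jan 12, 1723 (631 left).
−365 (one year) → Jan 12, 1722 (266 left).
−12 → Dec 31, 1721 (end of Dec, 31 days; 254 left).
−31 → Nov 30, 1721 (end of Nov, 30 days; 223 left).
−30 → Oct 31, 1721 (end of Oct, 31 days; 193 left).
−31 → Sep 30, 1721 (end of Sep, 30 days; 162 left).
−30 → Aug 31, 1721 (end of Aug, 31 days; 132 left).
−31 → Jul 31, 1721 (end of Jul, 31 days; 101 left).
−31 → Jun 30, 1721 (end of Jun, 30 days; 70 left).
−30 → May 31, 1721 (end of May, 31 days; 40 left).
−31 → Apr 30, 1721 (end of Apr, 30 days; 9 left).
−9 → Apr 21, 1721.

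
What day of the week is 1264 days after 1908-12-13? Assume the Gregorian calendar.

Thursday

First find the weekday of Dec 13, 1908. Doomsday rule: the anchor day for the 1900s is Wednesday. For year 08: 8÷12 = 0 r 8, and 8÷4 = 2, so 0+8+2 = 10.
Wednesday + 10 ≡ Saturday — that's 1908's doomsday.
In December the doomsday date is Dec 12.
Dec 13 is 1 day after Dec 12; 1 mod 7 = 1, so Saturday + 1 = Sunday.
1264 mod 7 = 4, so 1264 days after a Sunday is Sunday + 4 = Thursday.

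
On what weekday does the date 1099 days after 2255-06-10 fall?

Sunday

First find the weekday of Jun 10, 2255. Doomsday rule: the anchor day for the 2200s is Friday. For year 55: 55÷12 = 4 r 7, and 7÷4 = 1, so 4+7+1 = 12.
Friday + 12 ≡ Wednesday — that's 2255's doomsday.
In June the doomsday date is Jun 6.
Jun 10 is 4 days after Jun 6; 4 mod 7 = 4, so Wednesday + 4 = Sunday.
1099 mod 7 = 0, so 1099 days after a Sunday is Sunday + 0 = Sunday.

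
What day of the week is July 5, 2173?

Doomsday rule: the anchor day for the 2100s is Sunday. For year 73: 73÷12 = 6 r 1, and 1÷4 = 0, so 6+1+0 = 7.
Sunday + 7 ≡ Sunday — that's 2173's doomsday.
In July the doomsday date is Jul 11.
Jul 5 is 6 days before Jul 11; 6 mod 7 = 6, so Sunday − 6 = Monday.

Monday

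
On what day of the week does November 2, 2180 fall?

Thursday

Doomsday rule: the anchor day for the 2100s is Sunday. For year 80: 80÷12 = 6 r 8, and 8÷4 = 2, so 6+8+2 = 16.
Sunday + 16 ≡ Tuesday — that's 2180's doomsday.
In November the doomsday date is Nov 7.
Nov 2 is 5 days before Nov 7; 5 mod 7 = 5, so Tuesday − 5 = Thursday.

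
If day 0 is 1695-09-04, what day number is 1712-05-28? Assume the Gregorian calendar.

Sep 4, 1695 → Sep 4, 1696: 366 days (Feb 29, 1696 is in that span).
Sep 4, 1696 → Sep 4, 1697: 365 days.
Sep 4, 1697 → Sep 4, 1698: 365 days.
Sep 4, 1698 → Sep 4, 1699: 365 days.
Sep 4, 1699 → Sep 4, 1700: 365 days.
Sep 4, 1700 → Sep 4, 1701: 365 days.
Sep 4, 1701 → Sep 4, 1702: 365 days.
Sep 4, 1702 → Sep 4, 1703: 365 days.
Sep 4, 1703 → Sep 4, 1704: 366 days (Feb 29, 1704 is in that span).
Sep 4, 1704 → Sep 4, 1705: 365 days.
Sep 4, 1705 → Sep 4, 1706: 365 days.
Sep 4, 1706 → Sep 4, 1707: 365 days.
Sep 4, 1707 → Sep 4, 1708: 366 days (Feb 29, 1708 is in that span).
Sep 4, 1708 → Sep 4, 1709: 365 days.
Sep 4, 1709 → Sep 4, 1710: 365 days.
Sep 4, 1710 → Sep 4, 1711: 365 days.
Sep 4, 1711 → Oct 4, 1711: 30 days (September has 30).
Oct 4, 1711 → Nov 4, 1711: 31 days (October has 31).
Nov 4, 1711 → Dec 4, 1711: 30 days (November has 30).
Dec 4, 1711 → Jan 4, 1712: 31 days (December has 31).
Jan 4, 1712 → Feb 4, 1712: 31 days (January has 31).
Feb 4, 1712 → Mar 4, 1712: 29 days (February has 29).
Mar 4, 1712 → Apr 4, 1712: 31 days (March has 31).
Apr 4, 1712 → May 4, 1712: 30 days (April has 30).
May 4, 1712 → May 28, 1712: 24 days.
Total: 6110 days.

6110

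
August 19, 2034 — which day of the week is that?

Saturday

Doomsday rule: the anchor day for the 2000s is Tuesday. For year 34: 34÷12 = 2 r 10, and 10÷4 = 2, so 2+10+2 = 14.
Tuesday + 14 ≡ Tuesday — that's 2034's doomsday.
In August the doomsday date is Aug 8.
Aug 19 is 11 days after Aug 8; 11 mod 7 = 4, so Tuesday + 4 = Saturday.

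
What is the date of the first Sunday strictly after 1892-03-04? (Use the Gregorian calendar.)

Mar 4, 1892 is a Friday.
From Friday to the next Sunday is 2 days.
Mar 4, 1892 + 2 = Mar 6, 1892.

March 6, 1892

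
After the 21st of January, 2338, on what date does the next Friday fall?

Jan 21, 2338 is a Friday.
From Friday to the next Friday is 7 days.
Jan 21, 2338 + 7 = Jan 28, 2338.

January 28, 2338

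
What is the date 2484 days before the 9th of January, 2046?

−365 (one year) → Jan 9, 2045 (2119 left).
−366 (one year; includes Feb 29, 2044) → Jan 9, 2044 (1753 left).
−365 (one year) → Jan 9, 2043 (1388 left).
−365 (one year) → Jan 9, 2042 (1023 left).
−365 (one year) → Jan 9, 2041 (658 left).
−366 (one year; includes Feb 29, 2040) → Jan 9, 2040 (292 left).
−9 → Dec 31, 2039 (end of Dec, 31 days; 283 left).
−31 → Nov 30, 2039 (end of Nov, 30 days; 252 left).
−30 → Oct 31, 2039 (end of Oct, 31 days; 222 left).
−31 → Sep 30, 2039 (end of Sep, 30 days; 191 left).
−30 → Aug 31, 2039 (end of Aug, 31 days; 161 left).
−31 → Jul 31, 2039 (end of Jul, 31 days; 130 left).
−31 → Jun 30, 2039 (end of Jun, 30 days; 99 left).
−30 → May 31, 2039 (end of May, 31 days; 69 left).
−31 → Apr 30, 2039 (end of Apr, 30 days; 38 left).
−30 → Mar 31, 2039 (end of Mar, 31 days; 8 left).
−8 → Mar 23, 2039.

March 23, 2039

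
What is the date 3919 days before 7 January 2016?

April 15, 2005

−365 (one year) → Jan 7, 2015 (3554 left).
−365 (one year) → Jan 7, 2014 (3189 left).
−365 (one year) → Jan 7, 2013 (2824 left).
−366 (one year; includes Feb 29, 2012) → Jan 7, 2012 (2458 left).
−365 (one year) → Jan 7, 2011 (2093 left).
−365 (one year) → Jan 7, 2010 (1728 left).
−365 (one year) → Jan 7, 2009 (1363 left).
−366 (one year; includes Feb 29, 2008) → Jan 7, 2008 (997 left).
−365 (one year) → Jan 7, 2007 (632 left).
−365 (one year) → Jan 7, 2006 (267 left).
−7 → Dec 31, 2005 (end of Dec, 31 days; 260 left).
−31 → Nov 30, 2005 (end of Nov, 30 days; 229 left).
−30 → Oct 31, 2005 (end of Oct, 31 days; 199 left).
−31 → Sep 30, 2005 (end of Sep, 30 days; 168 left).
−30 → Aug 31, 2005 (end of Aug, 31 days; 138 left).
−31 → Jul 31, 2005 (end of Jul, 31 days; 107 left).
−31 → Jun 30, 2005 (end of Jun, 30 days; 76 left).
−30 → May 31, 2005 (end of May, 31 days; 46 left).
−31 → Apr 30, 2005 (end of Apr, 30 days; 15 left).
−15 → Apr 15, 2005.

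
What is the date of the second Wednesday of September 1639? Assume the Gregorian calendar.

September 14, 1639

September 1, 1639 is a Thursday.
The first Wednesday is therefore September 7 (6 days later).
The second Wednesday is 7 + 1×7 = September 14.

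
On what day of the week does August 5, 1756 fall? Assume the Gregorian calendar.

Doomsday rule: the anchor day for the 1700s is Sunday. For year 56: 56÷12 = 4 r 8, and 8÷4 = 2, so 4+8+2 = 14.
Sunday + 14 ≡ Sunday — that's 1756's doomsday.
In August the doomsday date is Aug 8.
Aug 5 is 3 days before Aug 8; 3 mod 7 = 3, so Sunday − 3 = Thursday.

Thursday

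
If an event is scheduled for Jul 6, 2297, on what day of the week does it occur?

Doomsday rule: the anchor day for the 2200s is Friday. For year 97: 97÷12 = 8 r 1, and 1÷4 = 0, so 8+1+0 = 9.
Friday + 9 ≡ Sunday — that's 2297's doomsday.
In July the doomsday date is Jul 11.
Jul 6 is 5 days before Jul 11; 5 mod 7 = 5, so Sunday − 5 = Tuesday.

Tuesday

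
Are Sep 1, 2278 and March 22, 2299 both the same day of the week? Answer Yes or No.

No

From Sep 1, 2278 to Mar 22, 2299 is 7507 days.
7507 mod 7 = 3, so they are different weekdays.
(Sep 1, 2278 is a Sunday; Mar 22, 2299 is a Wednesday.)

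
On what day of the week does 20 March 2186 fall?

Doomsday rule: the anchor day for the 2100s is Sunday. For year 86: 86÷12 = 7 r 2, and 2÷4 = 0, so 7+2+0 = 9.
Sunday + 9 ≡ Tuesday — that's 2186's doomsday.
In March the doomsday date is Mar 14.
Mar 20 is 6 days after Mar 14; 6 mod 7 = 6, so Tuesday + 6 = Monday.

Monday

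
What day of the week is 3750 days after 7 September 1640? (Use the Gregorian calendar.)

Wednesday

Sep 7, 1640 is a Friday.
3750 mod 7 = 5, so 3750 days after a Friday is Friday + 5 = Wednesday.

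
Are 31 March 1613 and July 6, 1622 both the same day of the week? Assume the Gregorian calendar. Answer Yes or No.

From Mar 31, 1613 to Jul 6, 1622 is 3384 days.
3384 mod 7 = 3, so they are different weekdays.
(Mar 31, 1613 is a Sunday; Jul 6, 1622 is a Wednesday.)

No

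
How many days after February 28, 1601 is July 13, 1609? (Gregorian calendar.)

3057

Feb 28, 1601 → Feb 28, 1602: 365 days.
Feb 28, 1602 → Feb 28, 1603: 365 days.
Feb 28, 1603 → Feb 28, 1604: 365 days.
Feb 28, 1604 → Feb 28, 1605: 366 days (Feb 29, 1604 is in that span).
Feb 28, 1605 → Feb 28, 1606: 365 days.
Feb 28, 1606 → Feb 28, 1607: 365 days.
Feb 28, 1607 → Feb 28, 1608: 365 days.
Feb 28, 1608 → Feb 28, 1609: 366 days (Feb 29, 1608 is in that span).
Feb 28, 1609 → Mar 28, 1609: 28 days (February has 28).
Mar 28, 1609 → Apr 28, 1609: 31 days (March has 31).
Apr 28, 1609 → May 28, 1609: 30 days (April has 30).
May 28, 1609 → Jun 28, 1609: 31 days (May has 31).
Jun 28, 1609 → Jul 13, 1609: 15 days.
Total: 3057 days.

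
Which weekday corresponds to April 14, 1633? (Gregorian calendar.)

Thursday

Doomsday rule: the anchor day for the 1600s is Tuesday. For year 33: 33÷12 = 2 r 9, and 9÷4 = 2, so 2+9+2 = 13.
Tuesday + 13 ≡ Monday — that's 1633's doomsday.
In April the doomsday date is Apr 4.
Apr 14 is 10 days after Apr 4; 10 mod 7 = 3, so Monday + 3 = Thursday.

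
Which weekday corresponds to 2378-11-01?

Doomsday rule: the anchor day for the 2300s is Wednesday. For year 78: 78÷12 = 6 r 6, and 6÷4 = 1, so 6+6+1 = 13.
Wednesday + 13 ≡ Tuesday — that's 2378's doomsday.
In November the doomsday date is Nov 7.
Nov 1 is 6 days before Nov 7; 6 mod 7 = 6, so Tuesday − 6 = Wednesday.

Wednesday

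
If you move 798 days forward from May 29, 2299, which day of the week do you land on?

Monday

First find the weekday of May 29, 2299. Doomsday rule: the anchor day for the 2200s is Friday. For year 99: 99÷12 = 8 r 3, and 3÷4 = 0, so 8+3+0 = 11.
Friday + 11 ≡ Tuesday — that's 2299's doomsday.
In May the doomsday date is May 9.
May 29 is 20 days after May 9; 20 mod 7 = 6, so Tuesday + 6 = Monday.
798 mod 7 = 0, so 798 days after a Monday is Monday + 0 = Monday.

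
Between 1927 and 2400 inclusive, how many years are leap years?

Multiples of 4 in [1927,2400]: 119.
Of those, multiples of 100: 5 (not leap unless ÷400).
Multiples of 400: 2.
Leap years = 119 − 5 + 2 = 116.

116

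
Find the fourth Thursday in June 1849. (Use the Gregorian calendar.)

June 28, 1849

June 1, 1849 is a Friday.
The first Thursday is therefore June 7 (6 days later).
The fourth Thursday is 7 + 3×7 = June 28.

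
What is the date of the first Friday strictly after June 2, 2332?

June 3, 2332

Jun 2, 2332 is a Thursday.
From Thursday to the next Friday is 1 day.
Jun 2, 2332 + 1 = Jun 3, 2332.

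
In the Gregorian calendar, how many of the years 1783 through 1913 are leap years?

31

Multiples of 4 in [1783,1913]: 33.
Of those, multiples of 100: 2 (not leap unless ÷400).
Multiples of 400: 0.
Leap years = 33 − 2 + 0 = 31.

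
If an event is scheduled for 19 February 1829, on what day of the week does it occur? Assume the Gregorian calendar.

Thursday

Doomsday rule: the anchor day for the 1800s is Friday. For year 29: 29÷12 = 2 r 5, and 5÷4 = 1, so 2+5+1 = 8.
Friday + 8 ≡ Saturday — that's 1829's doomsday.
In February the doomsday date is Feb 28 (1829 is not a leap year).
Feb 19 is 9 days before Feb 28; 9 mod 7 = 2, so Saturday − 2 = Thursday.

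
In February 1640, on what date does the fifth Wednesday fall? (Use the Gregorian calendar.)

February 1, 1640 is a Wednesday.
The first Wednesday is therefore February 1 (same day).
The fifth Wednesday is 1 + 4×7 = February 29.

February 29, 1640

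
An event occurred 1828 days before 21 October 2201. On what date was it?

−365 (one year) → Oct 21, 2200 (1463 left).
−365 (one year) → Oct 21, 2199 (1098 left).
−365 (one year) → Oct 21, 2198 (733 left).
−365 (one year) → Oct 21, 2197 (368 left).
−21 → Sep 30, 2197 (end of Sep, 30 days; 347 left).
−30 → Aug 31, 2197 (end of Aug, 31 days; 317 left).
−31 → Jul 31, 2197 (end of Jul, 31 days; 286 left).
−31 → Jun 30, 2197 (end of Jun, 30 days; 255 left).
−30 → May 31, 2197 (end of May, 31 days; 225 left).
−31 → Apr 30, 2197 (end of Apr, 30 days; 194 left).
−30 → Mar 31, 2197 (end of Mar, 31 days; 164 left).
−31 → Feb 28, 2197 (end of Feb, 28 days; 133 left).
−28 → Jan 31, 2197 (end of Jan, 31 days; 105 left).
−31 → Dec 31, 2196 (end of Dec, 31 days; 74 left).
−31 → Nov 30, 2196 (end of Nov, 30 days; 43 left).
−30 → Oct 31, 2196 (end of Oct, 31 days; 13 left).
−13 → Oct 18, 2196.

October 18, 2196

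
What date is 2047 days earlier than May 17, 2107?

−365 (one year) → May 17, 2106 (1682 left).
−365 (one year) → May 17, 2105 (1317 left).
−365 (one year) → May 17, 2104 (952 left).
−366 (one year; includes Feb 29, 2104) → May 17, 2103 (586 left).
−365 (one year) → May 17, 2102 (221 left).
−17 → Apr 30, 2102 (end of Apr, 30 days; 204 left).
−30 → Mar 31, 2102 (end of Mar, 31 days; 174 left).
−31 → Feb 28, 2102 (end of Feb, 28 days; 143 left).
−28 → Jan 31, 2102 (end of Jan, 31 days; 115 left).
−31 → Dec 31, 2101 (end of Dec, 31 days; 84 left).
−31 → Nov 30, 2101 (end of Nov, 30 days; 53 left).
−30 → Oct 31, 2101 (end of Oct, 31 days; 23 left).
−23 → Oct 8, 2101.

October 8, 2101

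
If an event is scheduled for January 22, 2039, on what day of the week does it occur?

Saturday

Doomsday rule: the anchor day for the 2000s is Tuesday. For year 39: 39÷12 = 3 r 3, and 3÷4 = 0, so 3+3+0 = 6.
Tuesday + 6 ≡ Monday — that's 2039's doomsday.
In January the doomsday date is Jan 3 (2039 is not a leap year).
Jan 22 is 19 days after Jan 3; 19 mod 7 = 5, so Monday + 5 = Saturday.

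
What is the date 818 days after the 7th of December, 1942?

March 4, 1945

+365 (one year) → Dec 7, 1943 (453 left).
+366 (one year; includes Feb 29, 1944) → Dec 7, 1944 (87 left).
Dec has 31 days: +25 → Jan 1, 1945 (62 left).
Jan has 31 days: +31 → Feb 1, 1945 (31 left).
Feb has 28 days: +28 → Mar 1, 1945 (3 left).
+3 → Mar 4, 1945.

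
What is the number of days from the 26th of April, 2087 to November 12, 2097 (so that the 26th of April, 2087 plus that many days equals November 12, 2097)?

3853

Apr 26, 2087 → Apr 26, 2088: 366 days (Feb 29, 2088 is in that span).
Apr 26, 2088 → Apr 26, 2089: 365 days.
Apr 26, 2089 → Apr 26, 2090: 365 days.
Apr 26, 2090 → Apr 26, 2091: 365 days.
Apr 26, 2091 → Apr 26, 2092: 366 days (Feb 29, 2092 is in that span).
Apr 26, 2092 → Apr 26, 2093: 365 days.
Apr 26, 2093 → Apr 26, 2094: 365 days.
Apr 26, 2094 → Apr 26, 2095: 365 days.
Apr 26, 2095 → Apr 26, 2096: 366 days (Feb 29, 2096 is in that span).
Apr 26, 2096 → Apr 26, 2097: 365 days.
Apr 26, 2097 → May 26, 2097: 30 days (April has 30).
May 26, 2097 → Jun 26, 2097: 31 days (May has 31).
Jun 26, 2097 → Jul 26, 2097: 30 days (June has 30).
Jul 26, 2097 → Aug 26, 2097: 31 days (July has 31).
Aug 26, 2097 → Sep 26, 2097: 31 days (August has 31).
Sep 26, 2097 → Oct 26, 2097: 30 days (September has 30).
Oct 26, 2097 → Nov 12, 2097: 17 days.
Total: 3853 days.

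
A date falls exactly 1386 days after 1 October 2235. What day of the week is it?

Oct 1, 2235 is a Thursday.
1386 mod 7 = 0, so 1386 days after a Thursday is Thursday + 0 = Thursday.

Thursday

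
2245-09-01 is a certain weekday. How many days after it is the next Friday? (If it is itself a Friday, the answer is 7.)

Sep 1, 2245 is a Monday.
From Monday to the next Friday is 4 days.

4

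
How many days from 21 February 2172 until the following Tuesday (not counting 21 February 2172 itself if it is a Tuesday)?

4

Feb 21, 2172 is a Friday.
From Friday to the next Tuesday is 4 days.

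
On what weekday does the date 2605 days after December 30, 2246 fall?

Dec 30, 2246 is a Wednesday.
2605 mod 7 = 1, so 2605 days after a Wednesday is Wednesday + 1 = Thursday.

Thursday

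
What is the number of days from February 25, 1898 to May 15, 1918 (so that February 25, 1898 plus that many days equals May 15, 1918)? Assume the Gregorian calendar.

Feb 25, 1898 → Feb 25, 1899: 365 days.
Feb 25, 1899 → Feb 25, 1900: 365 days.
Feb 25, 1900 → Feb 25, 1901: 365 days.
Feb 25, 1901 → Feb 25, 1902: 365 days.
Feb 25, 1902 → Feb 25, 1903: 365 days.
Feb 25, 1903 → Feb 25, 1904: 365 days.
Feb 25, 1904 → Feb 25, 1905: 366 days (Feb 29, 1904 is in that span).
Feb 25, 1905 → Feb 25, 1906: 365 days.
Feb 25, 1906 → Feb 25, 1907: 365 days.
Feb 25, 1907 → Feb 25, 1908: 365 days.
Feb 25, 1908 → Feb 25, 1909: 366 days (Feb 29, 1908 is in that span).
Feb 25, 1909 → Feb 25, 1910: 365 days.
Feb 25, 1910 → Feb 25, 1911: 365 days.
Feb 25, 1911 → Feb 25, 1912: 365 days.
Feb 25, 1912 → Feb 25, 1913: 366 days (Feb 29, 1912 is in that span).
Feb 25, 1913 → Feb 25, 1914: 365 days.
Feb 25, 1914 → Feb 25, 1915: 365 days.
Feb 25, 1915 → Feb 25, 1916: 365 days.
Feb 25, 1916 → Feb 25, 1917: 366 days (Feb 29, 1916 is in that span).
Feb 25, 1917 → Feb 25, 1918: 365 days.
Feb 25, 1918 → Mar 25, 1918: 28 days (February has 28).
Mar 25, 1918 → Apr 25, 1918: 31 days (March has 31).
Apr 25, 1918 → May 15, 1918: 20 days.
Total: 7383 days.

7383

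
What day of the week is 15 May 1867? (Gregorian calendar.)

Wednesday

Doomsday rule: the anchor day for the 1800s is Friday. For year 67: 67÷12 = 5 r 7, and 7÷4 = 1, so 5+7+1 = 13.
Friday + 13 ≡ Thursday — that's 1867's doomsday.
In May the doomsday date is May 9.
May 15 is 6 days after May 9; 6 mod 7 = 6, so Thursday + 6 = Wednesday.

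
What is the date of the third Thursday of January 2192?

January 19, 2192

January 1, 2192 is a Sunday.
The first Thursday is therefore January 5 (4 days later).
The third Thursday is 5 + 2×7 = January 19.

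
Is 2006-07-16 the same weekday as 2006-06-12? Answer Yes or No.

No

From Jun 12, 2006 to Jul 16, 2006 is 34 days.
34 mod 7 = 6, so they are different weekdays.
(Jun 12, 2006 is a Monday; Jul 16, 2006 is a Sunday.)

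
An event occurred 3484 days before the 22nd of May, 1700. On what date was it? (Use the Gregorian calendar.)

−365 (one year) → May 22, 1699 (3119 left).
−365 (one year) → May 22, 1698 (2754 left).
−365 (one year) → May 22, 1697 (2389 left).
−365 (one year) → May 22, 1696 (2024 left).
−366 (one year; includes Feb 29, 1696) → May 22, 1695 (1658 left).
−365 (one year) → May 22, 1694 (1293 left).
−365 (one year) → May 22, 1693 (928 left).
−365 (one year) → May 22, 1692 (563 left).
−366 (one year; includes Feb 29, 1692) → May 22, 1691 (197 left).
−22 → Apr 30, 1691 (end of Apr, 30 days; 175 left).
−30 → Mar 31, 1691 (end of Mar, 31 days; 145 left).
−31 → Feb 28, 1691 (end of Feb, 28 days; 114 left).
−28 → Jan 31, 1691 (end of Jan, 31 days; 86 left).
−31 → Dec 31, 1690 (end of Dec, 31 days; 55 left).
−31 → Nov 30, 1690 (end of Nov, 30 days; 24 left).
−24 → Nov 6, 1690.

November 6, 1690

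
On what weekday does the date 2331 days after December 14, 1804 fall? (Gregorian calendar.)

Friday

Dec 14, 1804 is a Friday.
2331 mod 7 = 0, so 2331 days after a Friday is Friday + 0 = Friday.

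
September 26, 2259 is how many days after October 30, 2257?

Oct 30, 2257 → Oct 30, 2258: 365 days.
Oct 30, 2258 → Nov 30, 2258: 31 days (October has 31).
Nov 30, 2258 → Dec 30, 2258: 30 days (November has 30).
Dec 30, 2258 → Jan 30, 2259: 31 days (December has 31).
Jan 30, 2259 → Feb 28, 2259: 29 days (January has 31).
Feb 28, 2259 → Mar 28, 2259: 28 days (February has 28).
Mar 28, 2259 → Apr 28, 2259: 31 days (March has 31).
Apr 28, 2259 → May 28, 2259: 30 days (April has 30).
May 28, 2259 → Jun 28, 2259: 31 days (May has 31).
Jun 28, 2259 → Jul 28, 2259: 30 days (June has 30).
Jul 28, 2259 → Aug 28, 2259: 31 days (July has 31).
Aug 28, 2259 → Sep 26, 2259: 29 days.
Total: 696 days.

696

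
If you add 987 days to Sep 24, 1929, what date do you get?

+365 (one year) → Sep 24, 1930 (622 left).
+365 (one year) → Sep 24, 1931 (257 left).
Sep has 30 days: +7 → Oct 1, 1931 (250 left).
Oct has 31 days: +31 → Nov 1, 1931 (219 left).
Nov has 30 days: +30 → Dec 1, 1931 (189 left).
Dec has 31 days: +31 → Jan 1, 1932 (158 left).
Jan has 31 days: +31 → Feb 1, 1932 (127 left).
Feb has 29 days: +29 → Mar 1, 1932 (98 left).
Mar has 31 days: +31 → Apr 1, 1932 (67 left).
Apr has 30 days: +30 → May 1, 1932 (37 left).
May has 31 days: +31 → Jun 1, 1932 (6 left).
+6 → Jun 7, 1932.

June 7, 1932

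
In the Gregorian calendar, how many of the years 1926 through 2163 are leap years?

58

Multiples of 4 in [1926,2163]: 59.
Of those, multiples of 100: 2 (not leap unless ÷400).
Multiples of 400: 1.
Leap years = 59 − 2 + 1 = 58.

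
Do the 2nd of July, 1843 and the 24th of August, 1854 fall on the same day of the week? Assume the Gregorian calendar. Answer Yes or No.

No

From Jul 2, 1843 to Aug 24, 1854 is 4071 days.
4071 mod 7 = 4, so they are different weekdays.
(Jul 2, 1843 is a Sunday; Aug 24, 1854 is a Thursday.)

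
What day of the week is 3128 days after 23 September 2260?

Sep 23, 2260 is a Sunday.
3128 mod 7 = 6, so 3128 days after a Sunday is Sunday + 6 = Saturday.

Saturday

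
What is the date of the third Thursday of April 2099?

April 1, 2099 is a Wednesday.
The first Thursday is therefore April 2 (1 days later).
The third Thursday is 2 + 2×7 = April 16.

April 16, 2099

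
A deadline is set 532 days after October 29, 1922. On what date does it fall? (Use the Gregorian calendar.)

+365 (one year) → Oct 29, 1923 (167 left).
Oct has 31 days: +3 → Nov 1, 1923 (164 left).
Nov has 30 days: +30 → Dec 1, 1923 (134 left).
Dec has 31 days: +31 → Jan 1, 1924 (103 left).
Jan has 31 days: +31 → Feb 1, 1924 (72 left).
Feb has 29 days: +29 → Mar 1, 1924 (43 left).
Mar has 31 days: +31 → Apr 1, 1924 (12 left).
+12 → Apr 13, 1924.

April 13, 1924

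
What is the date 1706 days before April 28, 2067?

−365 (one year) → Apr 28, 2066 (1341 left).
−365 (one year) → Apr 28, 2065 (976 left).
−365 (one year) → Apr 28, 2064 (611 left).
−366 (one year; includes Feb 29, 2064) → Apr 28, 2063 (245 left).
−28 → Mar 31, 2063 (end of Mar, 31 days; 217 left).
−31 → Feb 28, 2063 (end of Feb, 28 days; 186 left).
−28 → Jan 31, 2063 (end of Jan, 31 days; 158 left).
−31 → Dec 31, 2062 (end of Dec, 31 days; 127 left).
−31 → Nov 30, 2062 (end of Nov, 30 days; 96 left).
−30 → Oct 31, 2062 (end of Oct, 31 days; 66 left).
−31 → Sep 30, 2062 (end of Sep, 30 days; 35 left).
−30 → Aug 31, 2062 (end of Aug, 31 days; 5 left).
−5 → Aug 26, 2062.

August 26, 2062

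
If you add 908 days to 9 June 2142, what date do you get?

+365 (one year) → Jun 9, 2143 (543 left).
+366 (one year; includes Feb 29, 2144) → Jun 9, 2144 (177 left).
Jun has 30 days: +22 → Jul 1, 2144 (155 left).
Jul has 31 days: +31 → Aug 1, 2144 (124 left).
Aug has 31 days: +31 → Sep 1, 2144 (93 left).
Sep has 30 days: +30 → Oct 1, 2144 (63 left).
Oct has 31 days: +31 → Nov 1, 2144 (32 left).
Nov has 30 days: +30 → Dec 1, 2144 (2 left).
+2 → Dec 3, 2144.

December 3, 2144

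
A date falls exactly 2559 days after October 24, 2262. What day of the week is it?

First find the weekday of Oct 24, 2262. Doomsday rule: the anchor day for the 2200s is Friday. For year 62: 62÷12 = 5 r 2, and 2÷4 = 0, so 5+2+0 = 7.
Friday + 7 ≡ Friday — that's 2262's doomsday.
In October the doomsday date is Oct 10.
Oct 24 is 14 days after Oct 10; 14 mod 7 = 0, so Friday + 0 = Friday.
2559 mod 7 = 4, so 2559 days after a Friday is Friday + 4 = Tuesday.

Tuesday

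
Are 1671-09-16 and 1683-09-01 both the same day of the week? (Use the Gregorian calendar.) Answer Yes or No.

From Sep 16, 1671 to Sep 1, 1683 is 4368 days.
4368 mod 7 = 0, so they are the same weekday.
(Sep 16, 1671 is a Wednesday; Sep 1, 1683 is a Wednesday.)

Yes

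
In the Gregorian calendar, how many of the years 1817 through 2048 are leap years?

57

Multiples of 4 in [1817,2048]: 58.
Of those, multiples of 100: 2 (not leap unless ÷400).
Multiples of 400: 1.
Leap years = 58 − 2 + 1 = 57.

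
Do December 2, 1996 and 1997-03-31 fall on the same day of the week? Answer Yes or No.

From Dec 2, 1996 to Mar 31, 1997 is 119 days.
119 mod 7 = 0, so they are the same weekday.
(Dec 2, 1996 is a Monday; Mar 31, 1997 is a Monday.)

Yes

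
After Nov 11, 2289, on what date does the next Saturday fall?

November 16, 2289

Nov 11, 2289 is a Monday.
From Monday to the next Saturday is 5 days.
Nov 11, 2289 + 5 = Nov 16, 2289.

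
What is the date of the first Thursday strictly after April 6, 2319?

Apr 6, 2319 is a Sunday.
From Sunday to the next Thursday is 4 days.
Apr 6, 2319 + 4 = Apr 10, 2319.

April 10, 2319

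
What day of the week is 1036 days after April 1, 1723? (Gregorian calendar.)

Thursday

Apr 1, 1723 is a Thursday.
1036 mod 7 = 0, so 1036 days after a Thursday is Thursday + 0 = Thursday.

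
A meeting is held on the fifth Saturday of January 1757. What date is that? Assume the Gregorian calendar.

January 1, 1757 is a Saturday.
The first Saturday is therefore January 1 (same day).
The fifth Saturday is 1 + 4×7 = January 29.

January 29, 1757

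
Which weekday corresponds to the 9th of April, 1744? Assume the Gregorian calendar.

Thursday

Doomsday rule: the anchor day for the 1700s is Sunday. For year 44: 44÷12 = 3 r 8, and 8÷4 = 2, so 3+8+2 = 13.
Sunday + 13 ≡ Saturday — that's 1744's doomsday.
In April the doomsday date is Apr 4.
Apr 9 is 5 days after Apr 4; 5 mod 7 = 5, so Saturday + 5 = Thursday.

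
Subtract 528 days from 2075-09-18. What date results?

April 8, 2074

−365 (one year) → Sep 18, 2074 (163 left).
−18 → Aug 31, 2074 (end of Aug, 31 days; 145 left).
−31 → Jul 31, 2074 (end of Jul, 31 days; 114 left).
−31 → Jun 30, 2074 (end of Jun, 30 days; 83 left).
−30 → May 31, 2074 (end of May, 31 days; 53 left).
−31 → Apr 30, 2074 (end of Apr, 30 days; 22 left).
−22 → Apr 8, 2074.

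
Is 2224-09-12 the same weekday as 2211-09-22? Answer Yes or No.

From Sep 22, 2211 to Sep 12, 2224 is 4739 days.
4739 mod 7 = 0, so they are the same weekday.
(Sep 22, 2211 is a Sunday; Sep 12, 2224 is a Sunday.)

Yes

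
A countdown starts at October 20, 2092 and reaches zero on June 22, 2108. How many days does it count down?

5723

Oct 20, 2092 → Oct 20, 2093: 365 days.
Oct 20, 2093 → Oct 20, 2094: 365 days.
Oct 20, 2094 → Oct 20, 2095: 365 days.
Oct 20, 2095 → Oct 20, 2096: 366 days (Feb 29, 2096 is in that span).
Oct 20, 2096 → Oct 20, 2097: 365 days.
Oct 20, 2097 → Oct 20, 2098: 365 days.
Oct 20, 2098 → Oct 20, 2099: 365 days.
Oct 20, 2099 → Oct 20, 2100: 365 days.
Oct 20, 2100 → Oct 20, 2101: 365 days.
Oct 20, 2101 → Oct 20, 2102: 365 days.
Oct 20, 2102 → Oct 20, 2103: 365 days.
Oct 20, 2103 → Oct 20, 2104: 366 days (Feb 29, 2104 is in that span).
Oct 20, 2104 → Oct 20, 2105: 365 days.
Oct 20, 2105 → Oct 20, 2106: 365 days.
Oct 20, 2106 → Oct 20, 2107: 365 days.
Oct 20, 2107 → Nov 20, 2107: 31 days (October has 31).
Nov 20, 2107 → Dec 20, 2107: 30 days (November has 30).
Dec 20, 2107 → Jan 20, 2108: 31 days (December has 31).
Jan 20, 2108 → Feb 20, 2108: 31 days (January has 31).
Feb 20, 2108 → Mar 20, 2108: 29 days (February has 29).
Mar 20, 2108 → Apr 20, 2108: 31 days (March has 31).
Apr 20, 2108 → May 20, 2108: 30 days (April has 30).
May 20, 2108 → Jun 20, 2108: 31 days (May has 31).
Jun 20, 2108 → Jun 22, 2108: 2 days.
Total: 5723 days.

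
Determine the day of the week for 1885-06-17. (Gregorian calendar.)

Doomsday rule: the anchor day for the 1800s is Friday. For year 85: 85÷12 = 7 r 1, and 1÷4 = 0, so 7+1+0 = 8.
Friday + 8 ≡ Saturday — that's 1885's doomsday.
In June the doomsday date is Jun 6.
Jun 17 is 11 days after Jun 6; 11 mod 7 = 4, so Saturday + 4 = Wednesday.

Wednesday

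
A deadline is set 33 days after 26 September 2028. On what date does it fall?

October 29, 2028

Sep has 30 days: +5 → Oct 1, 2028 (28 left).
+28 → Oct 29, 2028.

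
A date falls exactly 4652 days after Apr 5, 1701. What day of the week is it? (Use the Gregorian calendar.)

Saturday

Apr 5, 1701 is a Tuesday.
4652 mod 7 = 4, so 4652 days after a Tuesday is Tuesday + 4 = Saturday.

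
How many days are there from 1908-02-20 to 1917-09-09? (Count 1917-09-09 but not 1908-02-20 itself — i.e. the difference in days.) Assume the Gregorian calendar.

3489

Feb 20, 1908 → Feb 20, 1909: 366 days (Feb 29, 1908 is in that span).
Feb 20, 1909 → Feb 20, 1910: 365 days.
Feb 20, 1910 → Feb 20, 1911: 365 days.
Feb 20, 1911 → Feb 20, 1912: 365 days.
Feb 20, 1912 → Feb 20, 1913: 366 days (Feb 29, 1912 is in that span).
Feb 20, 1913 → Feb 20, 1914: 365 days.
Feb 20, 1914 → Feb 20, 1915: 365 days.
Feb 20, 1915 → Feb 20, 1916: 365 days.
Feb 20, 1916 → Feb 20, 1917: 366 days (Feb 29, 1916 is in that span).
Feb 20, 1917 → Mar 20, 1917: 28 days (February has 28).
Mar 20, 1917 → Apr 20, 1917: 31 days (March has 31).
Apr 20, 1917 → May 20, 1917: 30 days (April has 30).
May 20, 1917 → Jun 20, 1917: 31 days (May has 31).
Jun 20, 1917 → Jul 20, 1917: 30 days (June has 30).
Jul 20, 1917 → Aug 20, 1917: 31 days (July has 31).
Aug 20, 1917 → Sep 9, 1917: 20 days.
Total: 3489 days.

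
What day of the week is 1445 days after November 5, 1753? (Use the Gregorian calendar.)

Thursday

First find the weekday of Nov 5, 1753. Doomsday rule: the anchor day for the 1700s is Sunday. For year 53: 53÷12 = 4 r 5, and 5÷4 = 1, so 4+5+1 = 10.
Sunday + 10 ≡ Wednesday — that's 1753's doomsday.
In November the doomsday date is Nov 7.
Nov 5 is 2 days before Nov 7; 2 mod 7 = 2, so Wednesday − 2 = Monday.
1445 mod 7 = 3, so 1445 days after a Monday is Monday + 3 = Thursday.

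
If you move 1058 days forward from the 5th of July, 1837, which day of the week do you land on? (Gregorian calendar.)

Thursday

Jul 5, 1837 is a Wednesday.
1058 mod 7 = 1, so 1058 days after a Wednesday is Wednesday + 1 = Thursday.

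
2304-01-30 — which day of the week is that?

Doomsday rule: the anchor day for the 2300s is Wednesday. For year 04: 4÷12 = 0 r 4, and 4÷4 = 1, so 0+4+1 = 5.
Wednesday + 5 ≡ Monday — that's 2304's doomsday.
In January the doomsday date is Jan 4 (2304 is a leap year (divisible by 4)).
Jan 30 is 26 days after Jan 4; 26 mod 7 = 5, so Monday + 5 = Saturday.

Saturday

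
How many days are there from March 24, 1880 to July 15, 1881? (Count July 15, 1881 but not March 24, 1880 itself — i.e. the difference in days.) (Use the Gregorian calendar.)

Mar 24, 1880 → Mar 24, 1881: 365 days.
Mar 24, 1881 → Apr 24, 1881: 31 days (March has 31).
Apr 24, 1881 → May 24, 1881: 30 days (April has 30).
May 24, 1881 → Jun 24, 1881: 31 days (May has 31).
Jun 24, 1881 → Jul 15, 1881: 21 days.
Total: 478 days.

478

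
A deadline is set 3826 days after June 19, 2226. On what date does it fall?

+365 (one year) → Jun 19, 2227 (3461 left).
+366 (one year; includes Feb 29, 2228) → Jun 19, 2228 (3095 left).
+365 (one year) → Jun 19, 2229 (2730 left).
+365 (one year) → Jun 19, 2230 (2365 left).
+365 (one year) → Jun 19, 2231 (2000 left).
+366 (one year; includes Feb 29, 2232) → Jun 19, 2232 (1634 left).
+365 (one year) → Jun 19, 2233 (1269 left).
+365 (one year) → Jun 19, 2234 (904 left).
+365 (one year) → Jun 19, 2235 (539 left).
+366 (one year; includes Feb 29, 2236) → Jun 19, 2236 (173 left).
Jun has 30 days: +12 → Jul 1, 2236 (161 left).
Jul has 31 days: +31 → Aug 1, 2236 (130 left).
Aug has 31 days: +31 → Sep 1, 2236 (99 left).
Sep has 30 days: +30 → Oct 1, 2236 (69 left).
Oct has 31 days: +31 → Nov 1, 2236 (38 left).
Nov has 30 days: +30 → Dec 1, 2236 (8 left).
+8 → Dec 9, 2236.

December 9, 2236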